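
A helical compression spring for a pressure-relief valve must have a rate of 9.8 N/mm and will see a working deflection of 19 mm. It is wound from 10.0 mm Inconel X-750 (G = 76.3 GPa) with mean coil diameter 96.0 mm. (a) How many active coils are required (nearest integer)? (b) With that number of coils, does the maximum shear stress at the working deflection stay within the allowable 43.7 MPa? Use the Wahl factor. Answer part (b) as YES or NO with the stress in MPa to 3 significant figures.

(a) 11 coils; (b) NO, τ_max = 52.4 MPa

N_a = Gd⁴/(8D³k) = (76.3×10³)(10.0⁴)/(8·96.0³·9.8) = 11 → N_a = 11
Actual rate k = Gd⁴/(8D³·11) = 9.8 N/mm
Working load F = kδ = 9.8·19 = 186.2 N
C = 96.0/10.0 = 9.6000; K_W = (4C−1)/(4C−4)+0.615/C = 1.1513
τ_max = K_W·8FD/(πd³) = 1.1513·45.519 = 52.405 MPa
τ_max > 43.7 MPa → exceeds allowable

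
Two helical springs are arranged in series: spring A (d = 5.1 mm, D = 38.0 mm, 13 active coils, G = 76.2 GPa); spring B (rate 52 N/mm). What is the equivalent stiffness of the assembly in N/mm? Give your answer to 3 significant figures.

k_A = Gd⁴/(8D³N_a) = (76.2×10³)(5.1⁴)/(8·38.0³·13) = 9.0334 N/mm
Series: 1/k_eq = 1/9.0334 + 1/52 = 0.12993; k_eq = 7.6964 N/mm

7.70 N/mm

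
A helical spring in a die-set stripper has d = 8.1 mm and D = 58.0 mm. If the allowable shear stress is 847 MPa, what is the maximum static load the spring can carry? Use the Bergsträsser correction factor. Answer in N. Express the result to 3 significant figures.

2550 N

C = D/d = 58.0/8.1 = 7.1605
K_B = (4C+2)/(4C−3) = 30.642/25.642 = 1.1950
τ_max = K·8FD/(πd³) → F_max = τ_allow·πd³/(8DK)
F_max = 847·π·8.1³/(8·58.0·1.1950) = 1.4141e+06/554.48 = 2550.4 N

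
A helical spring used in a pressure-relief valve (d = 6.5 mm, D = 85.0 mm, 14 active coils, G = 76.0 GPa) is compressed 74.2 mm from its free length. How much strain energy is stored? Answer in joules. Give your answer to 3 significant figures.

5.43 J

k = Gd⁴/(8D³N_a) = (76.0×10³)(6.5⁴)/(8·85.0³·14) = 1.9724 N/mm
U = ½kδ² = 0.5 × 1.9724 × 74.2² = 5429.6 N·mm = 5.4296 J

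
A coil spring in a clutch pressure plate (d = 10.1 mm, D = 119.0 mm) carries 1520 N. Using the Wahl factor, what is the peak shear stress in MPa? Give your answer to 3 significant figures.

Spring index C = D/d = 119.0/10.1 = 11.7822
K_W = (4C−1)/(4C−4) + 0.615/C = 46.129/43.129 + 0.0522 = 1.1218
τ₀ = 8FD/(πd³) = 8·1520·119.0/(π·10.1³) = 1.44704e+06/3236.8 = 447.06 MPa
τ_max = K·τ₀ = 1.1218 × 447.06 = 501.49 MPa

501 MPa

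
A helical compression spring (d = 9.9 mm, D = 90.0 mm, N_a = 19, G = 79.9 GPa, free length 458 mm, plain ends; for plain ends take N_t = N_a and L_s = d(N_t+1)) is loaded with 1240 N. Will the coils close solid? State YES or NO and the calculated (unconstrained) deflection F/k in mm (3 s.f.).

NO, δ = 179 mm

k = Gd⁴/(8D³N_a) = (79.9×10³)(9.9⁴)/(8·90.0³·19) = 6.9265 N/mm
N_t = 19; L_s = 9.9·20 = 198 mm; δ_solid = L₀ − L_s = 458 − 198 = 260 mm
δ = F/k = 1240/6.9265 = 179.02 mm
δ < δ_solid → spring does not go solid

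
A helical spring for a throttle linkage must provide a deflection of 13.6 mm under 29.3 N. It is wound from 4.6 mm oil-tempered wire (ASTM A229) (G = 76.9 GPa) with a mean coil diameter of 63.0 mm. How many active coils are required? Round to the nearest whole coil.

8

Required rate k = F/δ = 29.3/13.6 = 2.1544 N/mm
N_a = Gd⁴/(8D³k) = (76.9×10³ × 4.6⁴)/(8 × 63.0³ × 2.1544)
    = 3.44316e+07 / 4.30963e+06 = 7.989 → 8 coils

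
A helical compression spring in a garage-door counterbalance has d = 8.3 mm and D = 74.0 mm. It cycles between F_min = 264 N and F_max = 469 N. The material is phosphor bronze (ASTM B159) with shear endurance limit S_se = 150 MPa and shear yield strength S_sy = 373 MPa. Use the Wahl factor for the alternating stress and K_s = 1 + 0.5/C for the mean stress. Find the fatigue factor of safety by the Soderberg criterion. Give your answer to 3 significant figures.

1.66

C = D/d = 74.0/8.3 = 8.9157; K_W = (4C−1)/(4C−4)+0.615/C = 1.1637; K_s = 1+0.5/C = 1.0561
F_a = (F_max−F_min)/2 = 102.5 N; F_m = (F_max+F_min)/2 = 366.5 N
τ_a = K_W·8F_aD/(πd³) = 1.1637 × 33.78 = 39.311 MPa
τ_m = K_s·8F_mD/(πd³) = 1.0561 × 120.78 = 127.56 MPa
Soderberg: 1/n_f = τ_a/S_se + τ_m/S_sy = 39.311/150 + 127.56/373 = 0.26207 + 0.34198 = 0.60405
n_f = 1/0.60405 = 1.655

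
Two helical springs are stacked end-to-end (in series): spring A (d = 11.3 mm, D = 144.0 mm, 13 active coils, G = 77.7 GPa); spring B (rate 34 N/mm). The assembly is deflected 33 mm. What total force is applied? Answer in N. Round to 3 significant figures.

k_A = Gd⁴/(8D³N_a) = (77.7×10³)(11.3⁴)/(8·144.0³·13) = 4.0796 N/mm
Series: 1/k_eq = 1/4.0796 + 1/34 = 0.27454; k_eq = 3.6425 N/mm
F = k_eq·δ = 3.6425·33 = 120.2 N

120 N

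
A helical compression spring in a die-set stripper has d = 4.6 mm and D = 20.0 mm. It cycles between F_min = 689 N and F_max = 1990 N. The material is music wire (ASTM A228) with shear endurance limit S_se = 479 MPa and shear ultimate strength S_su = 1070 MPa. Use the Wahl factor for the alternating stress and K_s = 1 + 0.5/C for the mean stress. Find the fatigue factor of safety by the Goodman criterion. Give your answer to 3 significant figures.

0.588

C = D/d = 20.0/4.6 = 4.3478; K_W = (4C−1)/(4C−4)+0.615/C = 1.3655; K_s = 1+0.5/C = 1.1150
F_a = (F_max−F_min)/2 = 650.5 N; F_m = (F_max+F_min)/2 = 1339.5 N
τ_a = K_W·8F_aD/(πd³) = 1.3655 × 340.36 = 464.76 MPa
τ_m = K_s·8F_mD/(πd³) = 1.1150 × 700.87 = 781.47 MPa
Goodman: 1/n_f = τ_a/S_se + τ_m/S_su = 464.76/479 + 781.47/1070 = 0.97027 + 0.73035 = 1.7006
n_f = 1/1.7006 = 0.588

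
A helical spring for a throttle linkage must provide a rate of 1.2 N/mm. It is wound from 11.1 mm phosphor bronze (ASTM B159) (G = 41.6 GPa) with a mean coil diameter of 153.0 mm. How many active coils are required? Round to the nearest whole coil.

N_a = Gd⁴/(8D³k) = (41.6×10³ × 11.1⁴)/(8 × 153.0³ × 1.2)
    = 6.31517e+08 / 3.43831e+07 = 18.37 → 18 coils

18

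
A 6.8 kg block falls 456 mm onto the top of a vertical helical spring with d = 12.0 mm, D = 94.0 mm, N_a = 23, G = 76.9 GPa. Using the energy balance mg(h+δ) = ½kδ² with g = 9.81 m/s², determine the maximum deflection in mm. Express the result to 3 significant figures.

k = Gd⁴/(8D³N_a) = (76.9×10³)(12.0⁴)/(8·94.0³·23) = 10.434 N/mm
W = mg = 6.8 × 9.81 = 66.708 N
½kδ² − Wδ − Wh = 0 → δ = (W + √(W² + 2kWh))/k
δ = (66.708 + √(4450 + 634779))/10.434 = (66.708 + 799.52)/10.434 = 83.02 mm

83.0 mm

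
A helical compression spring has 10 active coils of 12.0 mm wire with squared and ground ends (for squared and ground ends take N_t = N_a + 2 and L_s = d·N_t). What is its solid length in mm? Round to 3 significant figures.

squared and ground ends: N_t = N_a + 2 = 10 + 2 = 12
L_s = d·N_t = 12.0 × 12 = 144 mm

144 mm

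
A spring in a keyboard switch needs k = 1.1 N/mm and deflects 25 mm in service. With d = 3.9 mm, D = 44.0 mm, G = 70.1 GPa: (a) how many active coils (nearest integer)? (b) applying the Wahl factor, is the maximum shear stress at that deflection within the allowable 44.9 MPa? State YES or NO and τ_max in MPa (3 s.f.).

(a) 22 coils; (b) NO, τ_max = 57.6 MPa

N_a = Gd⁴/(8D³k) = (70.1×10³)(3.9⁴)/(8·44.0³·1.1) = 21.63 → N_a = 22
Actual rate k = Gd⁴/(8D³·22) = 1.0817 N/mm
Working load F = kδ = 1.0817·25 = 27.042 N
C = 44.0/3.9 = 11.2821; K_W = (4C−1)/(4C−4)+0.615/C = 1.1275
τ_max = K_W·8FD/(πd³) = 1.1275·51.079 = 57.59 MPa
τ_max > 44.9 MPa → exceeds allowable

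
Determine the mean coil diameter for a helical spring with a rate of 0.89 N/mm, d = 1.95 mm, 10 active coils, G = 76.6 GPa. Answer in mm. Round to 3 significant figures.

D = (Gd⁴/(8N_a·k))^(1/3) = (76.6×10³·1.95⁴/(8·10·0.89))^(1/3)
  = (15555.6)^(1/3) = 24.9629 mm

25.0 mm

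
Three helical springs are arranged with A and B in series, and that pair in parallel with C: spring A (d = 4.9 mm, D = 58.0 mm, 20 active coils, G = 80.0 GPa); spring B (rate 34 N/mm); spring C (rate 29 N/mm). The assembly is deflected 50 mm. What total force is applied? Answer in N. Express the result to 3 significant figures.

1520 N

k_A = Gd⁴/(8D³N_a) = (80.0×10³)(4.9⁴)/(8·58.0³·20) = 1.4773 N/mm
Springs A,B series: k_AB = 1/(1/1.4773+1/34) = 1.4158 N/mm; parallel with C: k_eq = 1.4158+29 = 30.416 N/mm
F = k_eq·δ = 30.416·50 = 1520.8 N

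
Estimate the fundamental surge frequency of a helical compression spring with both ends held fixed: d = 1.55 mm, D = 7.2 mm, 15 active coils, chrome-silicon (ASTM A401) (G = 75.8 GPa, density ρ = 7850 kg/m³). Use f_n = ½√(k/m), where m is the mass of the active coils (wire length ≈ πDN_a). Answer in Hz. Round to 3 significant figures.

697 Hz

k = Gd⁴/(8D³N_a) = (75.8×10³)(1.55⁴)/(8·7.2³·15) = 9.7683 N/mm = 9768.3 N/m
Wire length L = πDN_a = π·7.2·15 = 339.29 mm
m = ρ·(πd²/4)·L = 7850 × 1.8869×10⁻⁶ m² × 0.33929 m = 0.0050257 kg
f_n = ½√(k/m) = 0.5·√(9768.3/0.0050257) = 0.5·√(1.9437e+06) = 697.08 Hz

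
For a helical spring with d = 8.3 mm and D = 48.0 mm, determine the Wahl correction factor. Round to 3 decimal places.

C = D/d = 48.0/8.3 = 5.7831
K_W = (4C−1)/(4C−4) + 0.615/C = 22.133/19.133 + 0.1063 = 1.2631

1.263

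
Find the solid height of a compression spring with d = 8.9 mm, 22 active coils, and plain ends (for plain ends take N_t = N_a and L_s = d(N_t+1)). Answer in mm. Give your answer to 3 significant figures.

plain ends: N_t = N_a = 22
L_s = d·(N_t+1) = 8.9 × 23 = 204.7 mm

205 mm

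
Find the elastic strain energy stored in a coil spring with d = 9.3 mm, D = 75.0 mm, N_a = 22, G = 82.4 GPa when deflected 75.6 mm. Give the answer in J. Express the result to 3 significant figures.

k = Gd⁴/(8D³N_a) = (82.4×10³)(9.3⁴)/(8·75.0³·22) = 8.3016 N/mm
U = ½kδ² = 0.5 × 8.3016 × 75.6² = 23723 N·mm = 23.723 J

23.7 J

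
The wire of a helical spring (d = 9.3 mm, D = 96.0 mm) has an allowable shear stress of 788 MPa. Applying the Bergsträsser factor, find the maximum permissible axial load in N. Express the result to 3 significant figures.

2290 N

C = D/d = 96.0/9.3 = 10.3226
K_B = (4C+2)/(4C−3) = 43.290/38.290 = 1.1306
τ_max = K·8FD/(πd³) → F_max = τ_allow·πd³/(8DK)
F_max = 788·π·9.3³/(8·96.0·1.1306) = 1.9912e+06/868.29 = 2293.3 N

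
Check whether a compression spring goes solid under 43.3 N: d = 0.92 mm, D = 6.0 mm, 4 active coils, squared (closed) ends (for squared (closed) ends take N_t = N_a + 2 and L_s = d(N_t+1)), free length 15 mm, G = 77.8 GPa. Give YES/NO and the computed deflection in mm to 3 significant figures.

NO, δ = 5.37 mm

k = Gd⁴/(8D³N_a) = (77.8×10³)(0.92⁴)/(8·6.0³·4) = 8.0636 N/mm
N_t = 6; L_s = 0.92·7 = 6.44 mm; δ_solid = L₀ − L_s = 15 − 6.44 = 8.56 mm
δ = F/k = 43.3/8.0636 = 5.3698 mm
δ < δ_solid → spring does not go solid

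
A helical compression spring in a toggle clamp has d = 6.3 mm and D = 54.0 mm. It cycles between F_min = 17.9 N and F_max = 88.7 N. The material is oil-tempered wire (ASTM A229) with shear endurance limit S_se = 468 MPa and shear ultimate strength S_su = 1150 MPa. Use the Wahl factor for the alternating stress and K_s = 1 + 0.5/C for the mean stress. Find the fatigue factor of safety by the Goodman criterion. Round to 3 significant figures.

13.2

C = D/d = 54.0/6.3 = 8.5714; K_W = (4C−1)/(4C−4)+0.615/C = 1.1708; K_s = 1+0.5/C = 1.0583
F_a = (F_max−F_min)/2 = 35.4 N; F_m = (F_max+F_min)/2 = 53.3 N
τ_a = K_W·8F_aD/(πd³) = 1.1708 × 19.468 = 22.793 MPa
τ_m = K_s·8F_mD/(πd³) = 1.0583 × 29.312 = 31.021 MPa
Goodman: 1/n_f = τ_a/S_se + τ_m/S_su = 22.793/468 + 31.021/1150 = 0.04870 + 0.02698 = 0.075678
n_f = 1/0.075678 = 13.21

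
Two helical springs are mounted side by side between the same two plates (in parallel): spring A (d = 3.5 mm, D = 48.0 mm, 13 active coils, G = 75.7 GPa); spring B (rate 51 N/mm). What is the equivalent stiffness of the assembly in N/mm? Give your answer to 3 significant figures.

52.0 N/mm

k_A = Gd⁴/(8D³N_a) = (75.7×10³)(3.5⁴)/(8·48.0³·13) = 0.98767 N/mm
Parallel: k_eq = 0.98767 + 51 = 51.988 N/mm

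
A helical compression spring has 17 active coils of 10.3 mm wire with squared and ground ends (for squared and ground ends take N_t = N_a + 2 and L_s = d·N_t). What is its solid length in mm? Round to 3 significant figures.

squared and ground ends: N_t = N_a + 2 = 17 + 2 = 19
L_s = d·N_t = 10.3 × 19 = 195.7 mm

196 mm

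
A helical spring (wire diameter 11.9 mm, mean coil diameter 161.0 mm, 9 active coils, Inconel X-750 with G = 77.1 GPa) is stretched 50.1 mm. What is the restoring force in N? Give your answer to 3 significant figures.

258 N

k = Gd⁴/(8D³N_a) = (77.1×10³)(11.9⁴)/(8·161.0³·9) = 5.1456 N/mm
F = k·δ = 5.1456 × 50.1 = 257.79 N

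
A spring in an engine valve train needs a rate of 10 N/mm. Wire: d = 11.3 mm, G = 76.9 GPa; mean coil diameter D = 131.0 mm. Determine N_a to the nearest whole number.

7

N_a = Gd⁴/(8D³k) = (76.9×10³ × 11.3⁴)/(8 × 131.0³ × 10)
    = 1.25383e+09 / 1.79847e+08 = 6.972 → 7 coils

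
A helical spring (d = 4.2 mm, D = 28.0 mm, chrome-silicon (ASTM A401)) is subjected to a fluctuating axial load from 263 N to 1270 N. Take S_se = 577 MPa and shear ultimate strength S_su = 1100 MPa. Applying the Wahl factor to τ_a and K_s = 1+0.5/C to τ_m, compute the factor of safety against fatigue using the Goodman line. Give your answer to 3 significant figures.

C = D/d = 28.0/4.2 = 6.6667; K_W = (4C−1)/(4C−4)+0.615/C = 1.2246; K_s = 1+0.5/C = 1.0750
F_a = (F_max−F_min)/2 = 503.5 N; F_m = (F_max+F_min)/2 = 766.5 N
τ_a = K_W·8F_aD/(πd³) = 1.2246 × 484.56 = 593.4 MPa
τ_m = K_s·8F_mD/(πd³) = 1.0750 × 737.67 = 793 MPa
Goodman: 1/n_f = τ_a/S_se + τ_m/S_su = 593.4/577 + 793/1100 = 1.02842 + 0.72091 = 1.7493
n_f = 1/1.7493 = 0.5716

0.572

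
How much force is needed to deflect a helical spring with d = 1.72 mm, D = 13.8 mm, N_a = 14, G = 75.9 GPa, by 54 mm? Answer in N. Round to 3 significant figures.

122 N

k = Gd⁴/(8D³N_a) = (75.9×10³)(1.72⁴)/(8·13.8³·14) = 2.2568 N/mm
F = k·δ = 2.2568 × 54 = 121.87 N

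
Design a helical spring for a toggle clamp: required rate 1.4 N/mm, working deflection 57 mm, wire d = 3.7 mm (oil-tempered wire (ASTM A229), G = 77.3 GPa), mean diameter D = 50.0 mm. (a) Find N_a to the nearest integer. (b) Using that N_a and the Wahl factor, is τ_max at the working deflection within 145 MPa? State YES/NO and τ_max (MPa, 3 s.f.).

(a) 10 coils; (b) NO, τ_max = 229 MPa

N_a = Gd⁴/(8D³k) = (77.3×10³)(3.7⁴)/(8·50.0³·1.4) = 10.35 → N_a = 10
Actual rate k = Gd⁴/(8D³·10) = 1.4487 N/mm
Working load F = kδ = 1.4487·57 = 82.577 N
C = 50.0/3.7 = 13.5135; K_W = (4C−1)/(4C−4)+0.615/C = 1.1054
τ_max = K_W·8FD/(πd³) = 1.1054·207.57 = 229.46 MPa
τ_max > 145 MPa → exceeds allowable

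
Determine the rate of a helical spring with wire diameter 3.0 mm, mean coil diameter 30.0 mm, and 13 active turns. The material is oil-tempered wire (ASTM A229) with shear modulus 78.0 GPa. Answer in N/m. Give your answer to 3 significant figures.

2250 N/m

k = Gd⁴/(8D³N_a) = (78.0×10³ × 3.0⁴) / (8 × 30.0³ × 13)
  = 6.318e+06 / 2.808e+06 = 2.25 N/mm = 2250 N/m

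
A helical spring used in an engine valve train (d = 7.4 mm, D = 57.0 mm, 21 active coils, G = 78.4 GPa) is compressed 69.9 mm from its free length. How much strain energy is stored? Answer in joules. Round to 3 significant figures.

18.5 J

k = Gd⁴/(8D³N_a) = (78.4×10³)(7.4⁴)/(8·57.0³·21) = 7.5563 N/mm
U = ½kδ² = 0.5 × 7.5563 × 69.9² = 18460 N·mm = 18.46 J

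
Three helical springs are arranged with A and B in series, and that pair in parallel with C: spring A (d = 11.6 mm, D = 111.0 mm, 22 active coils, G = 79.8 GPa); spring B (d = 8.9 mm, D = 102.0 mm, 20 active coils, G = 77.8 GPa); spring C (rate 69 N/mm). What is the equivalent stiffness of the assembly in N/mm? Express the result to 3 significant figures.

70.9 N/mm

k_A = Gd⁴/(8D³N_a) = (79.8×10³)(11.6⁴)/(8·111.0³·22) = 6.0028 N/mm
k_B = Gd⁴/(8D³N_a) = (77.8×10³)(8.9⁴)/(8·102.0³·20) = 2.8749 N/mm
Springs A,B series: k_AB = 1/(1/6.0028+1/2.8749) = 1.9439 N/mm; parallel with C: k_eq = 1.9439+69 = 70.944 N/mm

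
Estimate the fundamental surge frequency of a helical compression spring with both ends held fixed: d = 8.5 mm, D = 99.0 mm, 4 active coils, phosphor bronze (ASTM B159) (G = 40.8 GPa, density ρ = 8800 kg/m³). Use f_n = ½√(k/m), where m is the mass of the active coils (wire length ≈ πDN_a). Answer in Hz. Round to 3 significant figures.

52.5 Hz

k = Gd⁴/(8D³N_a) = (40.8×10³)(8.5⁴)/(8·99.0³·4) = 6.8593 N/mm = 6859.3 N/m
Wire length L = πDN_a = π·99.0·4 = 1244.1 mm
m = ρ·(πd²/4)·L = 8800 × 56.745×10⁻⁶ m² × 1.2441 m = 0.62123 kg
f_n = ½√(k/m) = 0.5·√(6859.3/0.62123) = 0.5·√(11041) = 52.539 Hz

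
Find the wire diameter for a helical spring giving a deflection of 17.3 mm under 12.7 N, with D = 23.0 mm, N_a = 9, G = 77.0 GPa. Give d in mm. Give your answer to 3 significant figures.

1.70 mm

Required rate k = F/δ = 12.7/17.3 = 0.7341 N/mm
d = (8D³N_a·k / G)^(1/4) = (8·23.0³·9·0.7341 / (77.0×10³))^0.25
  = (8.3519)^0.25 = 1.7000 mm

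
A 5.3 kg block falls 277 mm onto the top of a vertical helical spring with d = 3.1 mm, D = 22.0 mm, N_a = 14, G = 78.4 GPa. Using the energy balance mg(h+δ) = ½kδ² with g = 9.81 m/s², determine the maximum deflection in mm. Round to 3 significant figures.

k = Gd⁴/(8D³N_a) = (78.4×10³)(3.1⁴)/(8·22.0³·14) = 6.0712 N/mm
W = mg = 5.3 × 9.81 = 51.993 N
½kδ² − Wδ − Wh = 0 → δ = (W + √(W² + 2kWh))/k
δ = (51.993 + √(2703.3 + 174876))/6.0712 = (51.993 + 421.4)/6.0712 = 77.973 mm

78.0 mm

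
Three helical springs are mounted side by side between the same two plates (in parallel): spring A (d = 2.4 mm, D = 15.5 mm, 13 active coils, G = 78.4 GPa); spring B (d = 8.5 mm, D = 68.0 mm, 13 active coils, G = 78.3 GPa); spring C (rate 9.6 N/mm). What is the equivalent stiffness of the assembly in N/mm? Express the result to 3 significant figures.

k_A = Gd⁴/(8D³N_a) = (78.4×10³)(2.4⁴)/(8·15.5³·13) = 6.7163 N/mm
k_B = Gd⁴/(8D³N_a) = (78.3×10³)(8.5⁴)/(8·68.0³·13) = 12.499 N/mm
Parallel: k_eq = 6.7163 + 12.499 + 9.6 = 28.815 N/mm

28.8 N/mm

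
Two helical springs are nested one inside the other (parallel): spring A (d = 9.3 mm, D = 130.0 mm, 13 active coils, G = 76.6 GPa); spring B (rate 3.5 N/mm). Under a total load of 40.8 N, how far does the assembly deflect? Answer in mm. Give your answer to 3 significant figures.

6.79 mm

k_A = Gd⁴/(8D³N_a) = (76.6×10³)(9.3⁴)/(8·130.0³·13) = 2.5078 N/mm
Parallel: k_eq = 2.5078 + 3.5 = 6.0078 N/mm
δ = F/k_eq = 40.8/6.0078 = 6.7911 mm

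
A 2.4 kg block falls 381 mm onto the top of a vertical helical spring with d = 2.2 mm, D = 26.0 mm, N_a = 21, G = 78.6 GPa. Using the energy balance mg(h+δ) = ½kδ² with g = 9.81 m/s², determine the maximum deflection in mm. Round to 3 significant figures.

212 mm

k = Gd⁴/(8D³N_a) = (78.6×10³)(2.2⁴)/(8·26.0³·21) = 0.62357 N/mm
W = mg = 2.4 × 9.81 = 23.544 N
½kδ² − Wδ − Wh = 0 → δ = (W + √(W² + 2kWh))/k
δ = (23.544 + √(554.32 + 11187.1))/0.62357 = (23.544 + 108.36)/0.62357 = 211.53 mm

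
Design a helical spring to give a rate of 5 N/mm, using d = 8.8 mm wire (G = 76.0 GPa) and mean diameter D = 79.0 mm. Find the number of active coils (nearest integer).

23

N_a = Gd⁴/(8D³k) = (76.0×10³ × 8.8⁴)/(8 × 79.0³ × 5)
    = 4.55768e+08 / 1.97216e+07 = 23.11 → 23 coils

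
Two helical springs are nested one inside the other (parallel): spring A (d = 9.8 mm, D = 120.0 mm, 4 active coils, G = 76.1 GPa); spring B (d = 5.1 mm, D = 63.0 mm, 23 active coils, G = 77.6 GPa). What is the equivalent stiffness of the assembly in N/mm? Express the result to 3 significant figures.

k_A = Gd⁴/(8D³N_a) = (76.1×10³)(9.8⁴)/(8·120.0³·4) = 12.694 N/mm
k_B = Gd⁴/(8D³N_a) = (77.6×10³)(5.1⁴)/(8·63.0³·23) = 1.141 N/mm
Parallel: k_eq = 12.694 + 1.141 = 13.835 N/mm

13.8 N/mm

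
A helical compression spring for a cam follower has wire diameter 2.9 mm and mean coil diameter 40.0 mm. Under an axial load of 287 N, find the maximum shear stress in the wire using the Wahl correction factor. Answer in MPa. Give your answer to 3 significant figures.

1320 MPa

Spring index C = D/d = 40.0/2.9 = 13.7931
K_W = (4C−1)/(4C−4) + 0.615/C = 54.172/51.172 + 0.0446 = 1.1032
τ₀ = 8FD/(πd³) = 8·287·40.0/(π·2.9³) = 91840/76.62 = 1198.6 MPa
τ_max = K·τ₀ = 1.1032 × 1198.6 = 1322.4 MPa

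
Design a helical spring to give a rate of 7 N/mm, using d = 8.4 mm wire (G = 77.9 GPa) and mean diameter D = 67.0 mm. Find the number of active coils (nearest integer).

23

N_a = Gd⁴/(8D³k) = (77.9×10³ × 8.4⁴)/(8 × 67.0³ × 7)
    = 3.87842e+08 / 1.68427e+07 = 23.03 → 23 coils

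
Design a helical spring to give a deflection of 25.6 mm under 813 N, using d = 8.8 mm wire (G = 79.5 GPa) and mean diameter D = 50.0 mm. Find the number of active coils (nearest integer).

15

Required rate k = F/δ = 813/25.6 = 31.758 N/mm
N_a = Gd⁴/(8D³k) = (79.5×10³ × 8.8⁴)/(8 × 50.0³ × 31.758)
    = 4.76758e+08 / 3.17578e+07 = 15.01 → 15 coils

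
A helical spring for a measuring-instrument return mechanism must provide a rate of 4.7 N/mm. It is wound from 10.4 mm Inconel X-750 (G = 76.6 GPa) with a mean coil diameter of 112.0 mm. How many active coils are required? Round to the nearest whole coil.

17

N_a = Gd⁴/(8D³k) = (76.6×10³ × 10.4⁴)/(8 × 112.0³ × 4.7)
    = 8.96112e+08 / 5.28253e+07 = 16.96 → 17 coils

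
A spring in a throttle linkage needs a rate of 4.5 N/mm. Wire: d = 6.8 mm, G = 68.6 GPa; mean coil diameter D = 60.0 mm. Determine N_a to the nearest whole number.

19

N_a = Gd⁴/(8D³k) = (68.6×10³ × 6.8⁴)/(8 × 60.0³ × 4.5)
    = 1.46676e+08 / 7.776e+06 = 18.86 → 19 coils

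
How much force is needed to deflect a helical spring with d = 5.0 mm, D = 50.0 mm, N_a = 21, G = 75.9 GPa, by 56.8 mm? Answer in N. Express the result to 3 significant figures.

128 N

k = Gd⁴/(8D³N_a) = (75.9×10³)(5.0⁴)/(8·50.0³·21) = 2.2589 N/mm
F = k·δ = 2.2589 × 56.8 = 128.31 N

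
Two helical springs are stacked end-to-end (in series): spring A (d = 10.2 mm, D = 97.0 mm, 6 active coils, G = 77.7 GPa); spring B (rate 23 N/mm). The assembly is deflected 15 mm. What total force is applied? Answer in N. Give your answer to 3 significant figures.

157 N

k_A = Gd⁴/(8D³N_a) = (77.7×10³)(10.2⁴)/(8·97.0³·6) = 19.198 N/mm
Series: 1/k_eq = 1/19.198 + 1/23 = 0.095566; k_eq = 10.464 N/mm
F = k_eq·δ = 10.464·15 = 156.96 N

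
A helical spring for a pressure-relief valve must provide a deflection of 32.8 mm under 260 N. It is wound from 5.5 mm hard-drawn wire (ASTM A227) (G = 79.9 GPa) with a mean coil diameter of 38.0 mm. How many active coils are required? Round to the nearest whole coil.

21

Required rate k = F/δ = 260/32.8 = 7.9268 N/mm
N_a = Gd⁴/(8D³k) = (79.9×10³ × 5.5⁴)/(8 × 38.0³ × 7.9268)
    = 7.31135e+07 / 3.47969e+06 = 21.01 → 21 coils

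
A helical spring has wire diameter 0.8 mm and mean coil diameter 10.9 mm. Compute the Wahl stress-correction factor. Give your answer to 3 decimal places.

C = D/d = 10.9/0.8 = 13.6250
K_W = (4C−1)/(4C−4) + 0.615/C = 53.500/50.500 + 0.0451 = 1.1045

1.105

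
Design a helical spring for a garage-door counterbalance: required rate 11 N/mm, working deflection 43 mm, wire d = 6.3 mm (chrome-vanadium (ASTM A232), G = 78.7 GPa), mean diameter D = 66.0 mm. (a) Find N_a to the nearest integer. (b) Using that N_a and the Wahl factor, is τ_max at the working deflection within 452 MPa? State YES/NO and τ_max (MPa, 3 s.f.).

N_a = Gd⁴/(8D³k) = (78.7×10³)(6.3⁴)/(8·66.0³·11) = 4.9 → N_a = 5
Actual rate k = Gd⁴/(8D³·5) = 10.781 N/mm
Working load F = kδ = 10.781·43 = 463.57 N
C = 66.0/6.3 = 10.4762; K_W = (4C−1)/(4C−4)+0.615/C = 1.1379
τ_max = K_W·8FD/(πd³) = 1.1379·311.58 = 354.54 MPa
τ_max ≤ 452 MPa → acceptable

(a) 5 coils; (b) YES, τ_max = 355 MPa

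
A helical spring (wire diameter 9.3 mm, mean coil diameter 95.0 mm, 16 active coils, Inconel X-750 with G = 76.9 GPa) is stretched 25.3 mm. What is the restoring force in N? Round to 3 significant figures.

133 N

k = Gd⁴/(8D³N_a) = (76.9×10³)(9.3⁴)/(8·95.0³·16) = 5.2418 N/mm
F = k·δ = 5.2418 × 25.3 = 132.62 N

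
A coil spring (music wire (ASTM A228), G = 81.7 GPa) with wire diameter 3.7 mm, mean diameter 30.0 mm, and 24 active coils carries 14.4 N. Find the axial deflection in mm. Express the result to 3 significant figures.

k = Gd⁴/(8D³N_a) = (81.7×10³)(3.7⁴)/(8·30.0³·24) = 2.9537 N/mm
δ = F/k = 14.4 / 2.9537 = 4.8753 mm

4.88 mm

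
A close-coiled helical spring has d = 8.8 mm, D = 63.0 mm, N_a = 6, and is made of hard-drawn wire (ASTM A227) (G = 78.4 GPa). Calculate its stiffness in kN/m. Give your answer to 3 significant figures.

k = Gd⁴/(8D³N_a) = (78.4×10³ × 8.8⁴) / (8 × 63.0³ × 6)
  = 4.70161e+08 / 1.20023e+07 = 39.173 N/mm

39.2 kN/m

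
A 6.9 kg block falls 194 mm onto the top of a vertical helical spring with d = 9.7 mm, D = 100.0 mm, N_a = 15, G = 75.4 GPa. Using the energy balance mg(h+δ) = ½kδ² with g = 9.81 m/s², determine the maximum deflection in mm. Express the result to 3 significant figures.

k = Gd⁴/(8D³N_a) = (75.4×10³)(9.7⁴)/(8·100.0³·15) = 5.5626 N/mm
W = mg = 6.9 × 9.81 = 67.689 N
½kδ² − Wδ − Wh = 0 → δ = (W + √(W² + 2kWh))/k
δ = (67.689 + √(4581.8 + 146092))/5.5626 = (67.689 + 388.17)/5.5626 = 81.95 mm

82.0 mm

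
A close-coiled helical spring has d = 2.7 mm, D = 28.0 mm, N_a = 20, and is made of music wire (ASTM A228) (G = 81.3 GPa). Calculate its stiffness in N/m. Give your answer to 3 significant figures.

k = Gd⁴/(8D³N_a) = (81.3×10³ × 2.7⁴) / (8 × 28.0³ × 20)
  = 4.32062e+06 / 3.51232e+06 = 1.2301 N/mm = 1230.1 N/m

1230 N/m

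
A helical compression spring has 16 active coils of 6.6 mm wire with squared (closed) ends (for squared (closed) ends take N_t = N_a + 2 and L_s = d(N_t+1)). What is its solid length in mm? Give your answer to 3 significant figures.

125 mm

squared (closed) ends: N_t = N_a + 2 = 16 + 2 = 18
L_s = d·(N_t+1) = 6.6 × 19 = 125.4 mm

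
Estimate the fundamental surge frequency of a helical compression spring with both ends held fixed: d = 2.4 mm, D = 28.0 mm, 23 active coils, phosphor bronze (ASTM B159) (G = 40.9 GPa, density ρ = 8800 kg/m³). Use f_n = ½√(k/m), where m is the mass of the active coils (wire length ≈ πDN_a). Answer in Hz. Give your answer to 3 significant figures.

k = Gd⁴/(8D³N_a) = (40.9×10³)(2.4⁴)/(8·28.0³·23) = 0.33595 N/mm = 335.95 N/m
Wire length L = πDN_a = π·28.0·23 = 2023.2 mm
m = ρ·(πd²/4)·L = 8800 × 4.5239×10⁻⁶ m² × 2.0232 m = 0.080544 kg
f_n = ½√(k/m) = 0.5·√(335.95/0.080544) = 0.5·√(4171.1) = 32.292 Hz

32.3 Hz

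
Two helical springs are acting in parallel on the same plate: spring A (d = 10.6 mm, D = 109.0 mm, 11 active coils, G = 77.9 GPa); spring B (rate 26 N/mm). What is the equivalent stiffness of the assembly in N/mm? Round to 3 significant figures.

34.6 N/mm

k_A = Gd⁴/(8D³N_a) = (77.9×10³)(10.6⁴)/(8·109.0³·11) = 8.6298 N/mm
Parallel: k_eq = 8.6298 + 26 = 34.63 N/mm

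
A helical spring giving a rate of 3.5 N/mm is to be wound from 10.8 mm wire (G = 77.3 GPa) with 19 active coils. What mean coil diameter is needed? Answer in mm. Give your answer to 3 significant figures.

126 mm

D = (Gd⁴/(8N_a·k))^(1/3) = (77.3×10³·10.8⁴/(8·19·3.5))^(1/3)
  = (1.9768e+06)^(1/3) = 125.5031 mm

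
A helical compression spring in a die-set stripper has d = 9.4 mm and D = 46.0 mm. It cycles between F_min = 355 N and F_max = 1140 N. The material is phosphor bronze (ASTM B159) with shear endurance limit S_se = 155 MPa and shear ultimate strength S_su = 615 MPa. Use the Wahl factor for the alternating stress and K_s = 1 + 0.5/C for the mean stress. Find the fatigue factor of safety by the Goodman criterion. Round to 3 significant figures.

C = D/d = 46.0/9.4 = 4.8936; K_W = (4C−1)/(4C−4)+0.615/C = 1.3183; K_s = 1+0.5/C = 1.1022
F_a = (F_max−F_min)/2 = 392.5 N; F_m = (F_max+F_min)/2 = 747.5 N
τ_a = K_W·8F_aD/(πd³) = 1.3183 × 55.355 = 72.974 MPa
τ_m = K_s·8F_mD/(πd³) = 1.1022 × 105.42 = 116.19 MPa
Goodman: 1/n_f = τ_a/S_se + τ_m/S_su = 72.974/155 + 116.19/615 = 0.47080 + 0.18893 = 0.65973
n_f = 1/0.65973 = 1.516

1.52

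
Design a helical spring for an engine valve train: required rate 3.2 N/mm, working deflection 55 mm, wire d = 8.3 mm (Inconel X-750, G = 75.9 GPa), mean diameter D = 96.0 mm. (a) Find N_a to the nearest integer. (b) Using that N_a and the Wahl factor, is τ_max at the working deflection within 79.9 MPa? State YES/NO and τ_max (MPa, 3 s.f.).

N_a = Gd⁴/(8D³k) = (75.9×10³)(8.3⁴)/(8·96.0³·3.2) = 15.9 → N_a = 16
Actual rate k = Gd⁴/(8D³·16) = 3.1808 N/mm
Working load F = kδ = 3.1808·55 = 174.94 N
C = 96.0/8.3 = 11.5663; K_W = (4C−1)/(4C−4)+0.615/C = 1.1242
τ_max = K_W·8FD/(πd³) = 1.1242·74.795 = 84.081 MPa
τ_max > 79.9 MPa → exceeds allowable

(a) 16 coils; (b) NO, τ_max = 84.1 MPa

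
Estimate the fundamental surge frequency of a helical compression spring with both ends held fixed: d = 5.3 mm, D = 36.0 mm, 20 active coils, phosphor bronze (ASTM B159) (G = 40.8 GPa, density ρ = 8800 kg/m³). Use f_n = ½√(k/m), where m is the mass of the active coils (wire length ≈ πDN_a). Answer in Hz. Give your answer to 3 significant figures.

k = Gd⁴/(8D³N_a) = (40.8×10³)(5.3⁴)/(8·36.0³·20) = 4.3126 N/mm = 4312.6 N/m
Wire length L = πDN_a = π·36.0·20 = 2261.9 mm
m = ρ·(πd²/4)·L = 8800 × 22.062×10⁻⁶ m² × 2.2619 m = 0.43914 kg
f_n = ½√(k/m) = 0.5·√(4312.6/0.43914) = 0.5·√(9820.4) = 49.549 Hz

49.5 Hz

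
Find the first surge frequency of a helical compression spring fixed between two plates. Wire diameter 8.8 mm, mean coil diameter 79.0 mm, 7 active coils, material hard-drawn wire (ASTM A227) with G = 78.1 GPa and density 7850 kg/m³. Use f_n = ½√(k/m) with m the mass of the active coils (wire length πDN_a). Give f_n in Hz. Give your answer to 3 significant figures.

71.5 Hz

k = Gd⁴/(8D³N_a) = (78.1×10³)(8.8⁴)/(8·79.0³·7) = 16.963 N/mm = 16963 N/m
Wire length L = πDN_a = π·79.0·7 = 1737.3 mm
m = ρ·(πd²/4)·L = 7850 × 60.821×10⁻⁶ m² × 1.7373 m = 0.82947 kg
f_n = ½√(k/m) = 0.5·√(16963/0.82947) = 0.5·√(20451) = 71.503 Hz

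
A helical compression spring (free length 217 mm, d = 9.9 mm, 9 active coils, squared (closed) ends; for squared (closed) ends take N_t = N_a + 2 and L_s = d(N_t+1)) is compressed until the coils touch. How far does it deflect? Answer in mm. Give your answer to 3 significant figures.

98.2 mm

N_t = 11; L_s = 9.9·12 = 118.8 mm
δ_solid = L₀ − L_s = 217 − 118.8 = 98.2 mm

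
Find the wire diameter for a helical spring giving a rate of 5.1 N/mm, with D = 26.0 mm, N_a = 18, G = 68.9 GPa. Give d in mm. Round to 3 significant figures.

d = (8D³N_a·k / G)^(1/4) = (8·26.0³·18·5.1 / (68.9×10³))^0.25
  = (187.34)^0.25 = 3.6996 mm

3.70 mm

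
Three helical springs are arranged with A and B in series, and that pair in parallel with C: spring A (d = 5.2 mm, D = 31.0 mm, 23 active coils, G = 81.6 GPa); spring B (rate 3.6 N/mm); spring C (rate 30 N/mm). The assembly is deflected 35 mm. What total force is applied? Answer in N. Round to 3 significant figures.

1140 N

k_A = Gd⁴/(8D³N_a) = (81.6×10³)(5.2⁴)/(8·31.0³·23) = 10.884 N/mm
Springs A,B series: k_AB = 1/(1/10.884+1/3.6) = 2.7052 N/mm; parallel with C: k_eq = 2.7052+30 = 32.705 N/mm
F = k_eq·δ = 32.705·35 = 1144.7 N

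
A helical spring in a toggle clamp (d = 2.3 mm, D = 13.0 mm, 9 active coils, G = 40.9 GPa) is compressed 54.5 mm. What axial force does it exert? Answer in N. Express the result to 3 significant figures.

394 N

k = Gd⁴/(8D³N_a) = (40.9×10³)(2.3⁴)/(8·13.0³·9) = 7.2356 N/mm
F = k·δ = 7.2356 × 54.5 = 394.34 N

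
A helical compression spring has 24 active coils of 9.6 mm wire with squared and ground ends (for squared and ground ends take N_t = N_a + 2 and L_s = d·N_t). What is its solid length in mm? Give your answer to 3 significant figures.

squared and ground ends: N_t = N_a + 2 = 24 + 2 = 26
L_s = d·N_t = 9.6 × 26 = 249.6 mm

250 mm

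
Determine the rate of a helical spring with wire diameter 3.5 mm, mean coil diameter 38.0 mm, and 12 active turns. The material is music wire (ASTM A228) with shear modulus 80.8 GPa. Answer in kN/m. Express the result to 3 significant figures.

k = Gd⁴/(8D³N_a) = (80.8×10³ × 3.5⁴) / (8 × 38.0³ × 12)
  = 1.2125e+07 / 5.26771e+06 = 2.3018 N/mm

2.30 kN/m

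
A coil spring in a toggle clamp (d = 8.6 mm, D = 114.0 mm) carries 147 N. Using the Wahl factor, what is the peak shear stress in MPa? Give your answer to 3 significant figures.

Spring index C = D/d = 114.0/8.6 = 13.2558
K_W = (4C−1)/(4C−4) + 0.615/C = 52.023/49.023 + 0.0464 = 1.1076
τ₀ = 8FD/(πd³) = 8·147·114.0/(π·8.6³) = 134064/1998.2 = 67.091 MPa
τ_max = K·τ₀ = 1.1076 × 67.091 = 74.31 MPa

74.3 MPa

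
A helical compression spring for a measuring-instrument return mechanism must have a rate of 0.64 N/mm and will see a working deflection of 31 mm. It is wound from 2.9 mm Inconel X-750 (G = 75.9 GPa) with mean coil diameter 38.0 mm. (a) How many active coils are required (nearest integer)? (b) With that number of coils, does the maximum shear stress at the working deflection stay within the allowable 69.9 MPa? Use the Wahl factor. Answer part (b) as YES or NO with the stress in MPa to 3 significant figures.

N_a = Gd⁴/(8D³k) = (75.9×10³)(2.9⁴)/(8·38.0³·0.64) = 19.11 → N_a = 19
Actual rate k = Gd⁴/(8D³·19) = 0.64363 N/mm
Working load F = kδ = 0.64363·31 = 19.953 N
C = 38.0/2.9 = 13.1034; K_W = (4C−1)/(4C−4)+0.615/C = 1.1089
τ_max = K_W·8FD/(πd³) = 1.1089·79.165 = 87.786 MPa
τ_max > 69.9 MPa → exceeds allowable

(a) 19 coils; (b) NO, τ_max = 87.8 MPa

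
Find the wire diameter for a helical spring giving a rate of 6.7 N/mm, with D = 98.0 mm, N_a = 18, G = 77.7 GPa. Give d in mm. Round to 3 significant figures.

d = (8D³N_a·k / G)^(1/4) = (8·98.0³·18·6.7 / (77.7×10³))^0.25
  = (11687)^0.25 = 10.3974 mm

10.4 mm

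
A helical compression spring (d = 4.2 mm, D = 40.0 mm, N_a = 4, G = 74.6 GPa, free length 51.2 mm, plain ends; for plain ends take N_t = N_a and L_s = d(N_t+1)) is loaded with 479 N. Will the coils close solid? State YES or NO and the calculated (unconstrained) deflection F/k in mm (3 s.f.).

k = Gd⁴/(8D³N_a) = (74.6×10³)(4.2⁴)/(8·40.0³·4) = 11.335 N/mm
N_t = 4; L_s = 4.2·5 = 21 mm; δ_solid = L₀ − L_s = 51.2 − 21 = 30.2 mm
δ = F/k = 479/11.335 = 42.26 mm
δ ≥ δ_solid → spring goes solid

YES, δ = 42.3 mm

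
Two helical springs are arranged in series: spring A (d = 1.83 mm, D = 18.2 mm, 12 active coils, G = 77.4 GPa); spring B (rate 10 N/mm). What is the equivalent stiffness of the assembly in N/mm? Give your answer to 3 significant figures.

k_A = Gd⁴/(8D³N_a) = (77.4×10³)(1.83⁴)/(8·18.2³·12) = 1.4999 N/mm
Series: 1/k_eq = 1/1.4999 + 1/10 = 0.76671; k_eq = 1.3043 N/mm

1.30 N/mm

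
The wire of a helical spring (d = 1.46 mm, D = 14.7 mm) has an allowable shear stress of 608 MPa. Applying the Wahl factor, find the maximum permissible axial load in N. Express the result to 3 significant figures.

C = D/d = 14.7/1.46 = 10.0685
K_W = (4C−1)/(4C−4) + 0.615/C = 39.274/36.274 + 0.0611 = 1.1438
τ_max = K·8FD/(πd³) → F_max = τ_allow·πd³/(8DK)
F_max = 608·π·1.46³/(8·14.7·1.1438) = 5944.5/134.51 = 44.194 N

44.2 N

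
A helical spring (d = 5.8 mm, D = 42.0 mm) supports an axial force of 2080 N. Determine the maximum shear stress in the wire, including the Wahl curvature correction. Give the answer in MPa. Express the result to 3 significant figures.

1370 MPa

Spring index C = D/d = 42.0/5.8 = 7.2414
K_W = (4C−1)/(4C−4) + 0.615/C = 27.966/24.966 + 0.0849 = 1.2051
τ₀ = 8FD/(πd³) = 8·2080·42.0/(π·5.8³) = 698880/612.96 = 1140.2 MPa
τ_max = K·τ₀ = 1.2051 × 1140.2 = 1374 MPa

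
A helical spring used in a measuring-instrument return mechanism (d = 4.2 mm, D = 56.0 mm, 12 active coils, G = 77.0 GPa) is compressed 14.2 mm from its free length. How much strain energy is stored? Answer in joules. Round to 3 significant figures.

0.143 J

k = Gd⁴/(8D³N_a) = (77.0×10³)(4.2⁴)/(8·56.0³·12) = 1.4212 N/mm
U = ½kδ² = 0.5 × 1.4212 × 14.2² = 143.28 N·mm = 0.14328 J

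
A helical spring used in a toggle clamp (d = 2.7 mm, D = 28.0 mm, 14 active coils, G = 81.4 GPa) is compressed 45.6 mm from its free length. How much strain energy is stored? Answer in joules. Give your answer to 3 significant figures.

1.83 J

k = Gd⁴/(8D³N_a) = (81.4×10³)(2.7⁴)/(8·28.0³·14) = 1.7595 N/mm
U = ½kδ² = 0.5 × 1.7595 × 45.6² = 1829.3 N·mm = 1.8293 J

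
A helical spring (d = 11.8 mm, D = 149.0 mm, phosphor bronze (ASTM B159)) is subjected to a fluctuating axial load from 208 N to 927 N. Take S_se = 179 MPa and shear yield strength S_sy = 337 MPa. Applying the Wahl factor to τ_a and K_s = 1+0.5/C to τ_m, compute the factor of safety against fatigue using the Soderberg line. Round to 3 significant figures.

1.09

C = D/d = 149.0/11.8 = 12.6271; K_W = (4C−1)/(4C−4)+0.615/C = 1.1132; K_s = 1+0.5/C = 1.0396
F_a = (F_max−F_min)/2 = 359.5 N; F_m = (F_max+F_min)/2 = 567.5 N
τ_a = K_W·8F_aD/(πd³) = 1.1132 × 83.019 = 92.418 MPa
τ_m = K_s·8F_mD/(πd³) = 1.0396 × 131.05 = 136.24 MPa
Soderberg: 1/n_f = τ_a/S_se + τ_m/S_sy = 92.418/179 + 136.24/337 = 0.51630 + 0.40428 = 0.92058
n_f = 1/0.92058 = 1.086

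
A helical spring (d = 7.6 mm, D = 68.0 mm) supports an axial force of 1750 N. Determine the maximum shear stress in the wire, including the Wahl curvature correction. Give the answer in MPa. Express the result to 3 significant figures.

Spring index C = D/d = 68.0/7.6 = 8.9474
K_W = (4C−1)/(4C−4) + 0.615/C = 34.789/31.789 + 0.0687 = 1.1631
τ₀ = 8FD/(πd³) = 8·1750·68.0/(π·7.6³) = 952000/1379.1 = 690.31 MPa
τ_max = K·τ₀ = 1.1631 × 690.31 = 802.91 MPa

803 MPa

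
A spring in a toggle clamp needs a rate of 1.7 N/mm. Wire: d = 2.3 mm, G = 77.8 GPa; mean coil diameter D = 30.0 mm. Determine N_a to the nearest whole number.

6

N_a = Gd⁴/(8D³k) = (77.8×10³ × 2.3⁴)/(8 × 30.0³ × 1.7)
    = 2.17716e+06 / 367200 = 5.929 → 6 coils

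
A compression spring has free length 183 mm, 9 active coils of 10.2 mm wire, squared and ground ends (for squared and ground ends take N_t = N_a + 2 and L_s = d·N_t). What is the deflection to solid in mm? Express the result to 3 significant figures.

N_t = 11; L_s = 10.2·11 = 112.2 mm
δ_solid = L₀ − L_s = 183 − 112.2 = 70.8 mm

70.8 mm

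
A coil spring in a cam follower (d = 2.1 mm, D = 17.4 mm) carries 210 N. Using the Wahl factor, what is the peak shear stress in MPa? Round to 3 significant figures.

Spring index C = D/d = 17.4/2.1 = 8.2857
K_W = (4C−1)/(4C−4) + 0.615/C = 32.143/29.143 + 0.0742 = 1.1772
τ₀ = 8FD/(πd³) = 8·210·17.4/(π·2.1³) = 29232/29.094 = 1004.7 MPa
τ_max = K·τ₀ = 1.1772 × 1004.7 = 1182.7 MPa

1180 MPa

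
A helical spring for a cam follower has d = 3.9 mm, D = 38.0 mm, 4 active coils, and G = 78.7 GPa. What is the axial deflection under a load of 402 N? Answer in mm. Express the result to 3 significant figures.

38.8 mm

k = Gd⁴/(8D³N_a) = (78.7×10³)(3.9⁴)/(8·38.0³·4) = 10.369 N/mm
δ = F/k = 402 / 10.369 = 38.77 mm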